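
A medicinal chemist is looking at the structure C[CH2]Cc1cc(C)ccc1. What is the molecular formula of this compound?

Walk through each heavy atom and fill implicit hydrogens from standard valence (C 4, N 3, O 2, S 2, halogen 1); for lowercase aromatic atoms, an aromatic c carries 1 H when it has two neighbours and 0 H with three, and aromatic n carries 0 H:
  atom 1: C, bond orders sum to 1 (valence 4) → 3 H
  atom 2: C with explicit H count 2
  atom 3: C, bond orders sum to 2 (valence 4) → 2 H
  atom 4: aromatic c, 3 neighbours → 0 H
  atom 5: aromatic c, 2 neighbours → 1 H
  atom 6: aromatic c, 3 neighbours → 0 H
  atom 7: C, bond orders sum to 1 (valence 4) → 3 H
  atom 8: aromatic c, 2 neighbours → 1 H
  atom 9: aromatic c, 2 neighbours → 1 H
  atom 10: aromatic c, 2 neighbours → 1 H
Totals → C:10, H:14.
In Hill order: C10H14.

C10H14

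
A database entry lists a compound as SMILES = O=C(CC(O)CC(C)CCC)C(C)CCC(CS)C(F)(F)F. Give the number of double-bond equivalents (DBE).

Degree of unsaturation = (number of rings) + (number of π bonds).
Ring closures in the SMILES: 0.
π bonds: 1 double bond (each 1 DoU) → 1 DoU from unsaturation.
Total DoU = 0 + 1 = 1.

1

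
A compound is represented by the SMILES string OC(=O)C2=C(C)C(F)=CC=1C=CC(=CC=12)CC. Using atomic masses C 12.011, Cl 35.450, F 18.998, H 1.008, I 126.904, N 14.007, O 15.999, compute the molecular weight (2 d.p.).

232.25 g/mol

First, the molecular formula is C14H13FO2 (counting implicit H from valence).
  C: 14 × 12.011 = 168.154
  F: 1 × 18.998 = 18.998
  H: 13 × 1.008 = 13.104
  O: 2 × 15.999 = 31.998
Sum: 14×12.011 + 1×18.998 + 13×1.008 + 2×15.999 = 232.254 → 232.25 g/mol.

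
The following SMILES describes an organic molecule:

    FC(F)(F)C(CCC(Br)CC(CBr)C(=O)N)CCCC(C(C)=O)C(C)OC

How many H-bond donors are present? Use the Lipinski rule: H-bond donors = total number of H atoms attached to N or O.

2

Donors: find every N or O and count the H atoms it carries.
  atom 15 (O): bond orders sum to 2 → 0 H
  atom 16 (N): bond orders sum to 1 → 2 H
  atom 23 (O): bond orders sum to 2 → 0 H
  atom 26 (O): bond orders sum to 2 → 0 H
Lipinski HBD = 2.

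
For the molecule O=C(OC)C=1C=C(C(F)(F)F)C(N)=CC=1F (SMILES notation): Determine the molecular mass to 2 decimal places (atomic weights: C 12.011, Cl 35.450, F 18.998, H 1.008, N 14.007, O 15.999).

237.15 g/mol

First, the molecular formula is C9H7F4NO2 (counting implicit H from valence).
  C: 9 × 12.011 = 108.099
  F: 4 × 18.998 = 75.992
  H: 7 × 1.008 = 7.056
  N: 1 × 14.007 = 14.007
  O: 2 × 15.999 = 31.998
Sum: 9×12.011 + 4×18.998 + 7×1.008 + 1×14.007 + 2×15.999 = 237.152 → 237.15 g/mol.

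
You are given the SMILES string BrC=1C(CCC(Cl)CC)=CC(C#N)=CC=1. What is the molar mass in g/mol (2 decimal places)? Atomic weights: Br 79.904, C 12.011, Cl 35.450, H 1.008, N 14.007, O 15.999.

First, the molecular formula is C12H13BrClN (counting implicit H from valence).
  Br: 1 × 79.904 = 79.904
  C: 12 × 12.011 = 144.132
  Cl: 1 × 35.450 = 35.450
  H: 13 × 1.008 = 13.104
  N: 1 × 14.007 = 14.007
Sum: 1×79.904 + 12×12.011 + 1×35.450 + 13×1.008 + 1×14.007 = 286.597 → 286.60 g/mol.

286.60 g/mol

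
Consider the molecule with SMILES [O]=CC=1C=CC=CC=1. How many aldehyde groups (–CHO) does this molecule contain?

The aldehyde motif appears at heavy-atom position 2 in the SMILES.
Aldehyde count: 1.

1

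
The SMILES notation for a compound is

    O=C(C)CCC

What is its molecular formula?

C5H10O

Walk through each heavy atom and fill implicit hydrogens from standard valence (C 4, N 3, O 2, S 2, halogen 1):
  atom 1: O, bond orders sum to 2 (valence 2) → 0 H
  atom 2: C, bond orders sum to 4 (valence 4) → 0 H
  atom 3: C, bond orders sum to 1 (valence 4) → 3 H
  atom 4: C, bond orders sum to 2 (valence 4) → 2 H
  atom 5: C, bond orders sum to 2 (valence 4) → 2 H
  atom 6: C, bond orders sum to 1 (valence 4) → 3 H
Totals → C:5, H:10, O:1.
In Hill order: C5H10O.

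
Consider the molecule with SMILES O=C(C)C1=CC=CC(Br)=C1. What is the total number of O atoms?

1

Scan the SMILES for O atoms (remember two-letter symbols like Cl and Br are single atoms).
Oxygen count: 1.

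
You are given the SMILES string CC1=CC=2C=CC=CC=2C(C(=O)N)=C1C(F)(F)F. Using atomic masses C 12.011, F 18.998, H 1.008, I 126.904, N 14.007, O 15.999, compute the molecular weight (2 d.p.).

253.22 g/mol

First, the molecular formula is C13H10F3NO (counting implicit H from valence).
  C: 13 × 12.011 = 156.143
  F: 3 × 18.998 = 56.994
  H: 10 × 1.008 = 10.080
  N: 1 × 14.007 = 14.007
  O: 1 × 15.999 = 15.999
Sum: 13×12.011 + 3×18.998 + 10×1.008 + 1×14.007 + 1×15.999 = 253.223 → 253.22 g/mol.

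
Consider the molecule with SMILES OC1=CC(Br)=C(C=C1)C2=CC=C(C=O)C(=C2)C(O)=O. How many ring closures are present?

In SMILES, each pair of matching ring-closure digits denotes one ring-closing bond; the number of such bonds equals the number of independent rings.
Ring-closure bonds here: 2.

2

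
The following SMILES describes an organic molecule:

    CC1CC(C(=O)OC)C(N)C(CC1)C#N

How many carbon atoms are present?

Count every carbon token in the SMILES (each C, including those in ring-closure positions and inside branches).
Carbon count: 11.

11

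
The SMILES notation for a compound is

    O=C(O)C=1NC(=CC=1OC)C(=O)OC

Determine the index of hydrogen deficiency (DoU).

5

Degree of unsaturation = (number of rings) + (number of π bonds).
Ring closures in the SMILES: 1.
π bonds: 4 double bonds (each 1 DoU) → 4 DoU from unsaturation.
Total DoU = 1 + 4 = 5.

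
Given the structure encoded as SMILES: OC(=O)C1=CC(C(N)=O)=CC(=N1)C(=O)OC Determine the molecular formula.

C9H8N2O5

Walk through each heavy atom and fill implicit hydrogens from standard valence (C 4, N 3, O 2, S 2, halogen 1):
  atom 1: O, bond orders sum to 1 (valence 2) → 1 H
  atom 2: C, bond orders sum to 4 (valence 4) → 0 H
  atom 3: O, bond orders sum to 2 (valence 2) → 0 H
  atom 4: C, bond orders sum to 4 (valence 4) → 0 H
  atom 5: C, bond orders sum to 3 (valence 4) → 1 H
  atom 6: C, bond orders sum to 4 (valence 4) → 0 H
  atom 7: C, bond orders sum to 4 (valence 4) → 0 H
  atom 8: N, bond orders sum to 1 (valence 3) → 2 H
  atom 9: O, bond orders sum to 2 (valence 2) → 0 H
  atom 10: C, bond orders sum to 3 (valence 4) → 1 H
  atom 11: C, bond orders sum to 4 (valence 4) → 0 H
  atom 12: N, bond orders sum to 3 (valence 3) → 0 H
  atom 13: C, bond orders sum to 4 (valence 4) → 0 H
  atom 14: O, bond orders sum to 2 (valence 2) → 0 H
  atom 15: O, bond orders sum to 2 (valence 2) → 0 H
  atom 16: C, bond orders sum to 1 (valence 4) → 3 H
Totals → C:9, H:8, N:2, O:5.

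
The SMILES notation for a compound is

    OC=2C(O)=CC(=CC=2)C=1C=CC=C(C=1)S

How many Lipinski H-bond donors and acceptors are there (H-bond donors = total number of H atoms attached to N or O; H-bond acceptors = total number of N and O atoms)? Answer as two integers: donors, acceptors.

2, 2

Donors: find every N or O and count the H atoms it carries.
  atom 1 (O): bond orders sum to 1 → 1 H
  atom 4 (O): bond orders sum to 1 → 1 H
Lipinski HBD = 2.
Acceptors: N atoms = 0, O atoms = 2 → HBA = 2.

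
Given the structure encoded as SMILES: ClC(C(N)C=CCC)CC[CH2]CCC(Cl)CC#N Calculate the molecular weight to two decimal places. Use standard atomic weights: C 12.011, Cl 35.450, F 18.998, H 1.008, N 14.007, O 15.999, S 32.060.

291.26 g/mol

First, the molecular formula is C14H24Cl2N2 (counting implicit H from valence).
  C: 14 × 12.011 = 168.154
  Cl: 2 × 35.450 = 70.900
  H: 24 × 1.008 = 24.192
  N: 2 × 14.007 = 28.014
Sum: 14×12.011 + 2×35.450 + 24×1.008 + 2×14.007 = 291.260 → 291.26 g/mol.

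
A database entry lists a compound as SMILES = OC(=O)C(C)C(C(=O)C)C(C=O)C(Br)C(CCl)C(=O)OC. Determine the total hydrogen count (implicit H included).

Walk through each heavy atom and fill implicit hydrogens from standard valence (C 4, N 3, O 2, S 2, halogen 1):
  atom 1: O, bond orders sum to 1 (valence 2) → 1 H
  atom 2: C, bond orders sum to 4 (valence 4) → 0 H
  atom 3: O, bond orders sum to 2 (valence 2) → 0 H
  atom 4: C, bond orders sum to 3 (valence 4) → 1 H
  atom 5: C, bond orders sum to 1 (valence 4) → 3 H
  atom 6: C, bond orders sum to 3 (valence 4) → 1 H
  atom 7: C, bond orders sum to 4 (valence 4) → 0 H
  atom 8: O, bond orders sum to 2 (valence 2) → 0 H
  atom 9: C, bond orders sum to 1 (valence 4) → 3 H
  atom 10: C, bond orders sum to 3 (valence 4) → 1 H
  atom 11: C, bond orders sum to 3 (valence 4) → 1 H
  atom 12: O, bond orders sum to 2 (valence 2) → 0 H
  atom 13: C, bond orders sum to 3 (valence 4) → 1 H
  atom 14: Br (halogen, monovalent) → 0 H
  atom 15: C, bond orders sum to 3 (valence 4) → 1 H
  atom 16: C, bond orders sum to 2 (valence 4) → 2 H
  atom 17: Cl (halogen, monovalent) → 0 H
  atom 18: C, bond orders sum to 4 (valence 4) → 0 H
  atom 19: O, bond orders sum to 2 (valence 2) → 0 H
  atom 20: O, bond orders sum to 2 (valence 2) → 0 H
  atom 21: C, bond orders sum to 1 (valence 4) → 3 H
Total hydrogens: 18.

18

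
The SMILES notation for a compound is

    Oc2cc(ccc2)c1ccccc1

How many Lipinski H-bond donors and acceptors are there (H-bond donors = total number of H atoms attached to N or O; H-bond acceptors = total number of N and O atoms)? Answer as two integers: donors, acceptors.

1, 1

Donors: find every N or O and count the H atoms it carries.
  atom 1 (O): bond orders sum to 1 → 1 H
Lipinski HBD = 1.
Acceptors: N atoms = 0, O atoms = 1 → HBA = 1.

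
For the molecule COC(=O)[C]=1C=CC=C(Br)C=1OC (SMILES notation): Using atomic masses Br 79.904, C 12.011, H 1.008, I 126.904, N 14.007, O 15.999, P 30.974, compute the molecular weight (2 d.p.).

First, the molecular formula is C9H9BrO3 (counting implicit H from valence).
  Br: 1 × 79.904 = 79.904
  C: 9 × 12.011 = 108.099
  H: 9 × 1.008 = 9.072
  O: 3 × 15.999 = 47.997
Sum: 1×79.904 + 9×12.011 + 9×1.008 + 3×15.999 = 245.072 → 245.07 g/mol.

245.07 g/mol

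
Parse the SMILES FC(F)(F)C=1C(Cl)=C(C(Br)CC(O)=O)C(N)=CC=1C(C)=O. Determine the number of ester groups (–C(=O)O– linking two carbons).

Scan the SMILES for the ester motif — none present.
Groups that are present: 1 carboxylic acid, 1 ketone, 1 primary amine.

0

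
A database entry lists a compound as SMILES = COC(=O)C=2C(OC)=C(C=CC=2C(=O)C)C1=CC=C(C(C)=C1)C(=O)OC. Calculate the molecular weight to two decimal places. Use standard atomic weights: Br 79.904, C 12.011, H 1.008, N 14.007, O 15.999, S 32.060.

First, the molecular formula is C20H20O6 (counting implicit H from valence).
  C: 20 × 12.011 = 240.220
  H: 20 × 1.008 = 20.160
  O: 6 × 15.999 = 95.994
Sum: 20×12.011 + 20×1.008 + 6×15.999 = 356.374 → 356.37 g/mol.

356.37 g/mol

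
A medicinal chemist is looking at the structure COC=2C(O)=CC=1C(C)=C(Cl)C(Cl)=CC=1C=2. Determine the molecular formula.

Walk through each heavy atom and fill implicit hydrogens from standard valence (C 4, N 3, O 2, S 2, halogen 1):
  atom 1: C, bond orders sum to 1 (valence 4) → 3 H
  atom 2: O, bond orders sum to 2 (valence 2) → 0 H
  atom 3: C, bond orders sum to 4 (valence 4) → 0 H
  atom 4: C, bond orders sum to 4 (valence 4) → 0 H
  atom 5: O, bond orders sum to 1 (valence 2) → 1 H
  atom 6: C, bond orders sum to 3 (valence 4) → 1 H
  atom 7: C, bond orders sum to 4 (valence 4) → 0 H
  atom 8: C, bond orders sum to 4 (valence 4) → 0 H
  atom 9: C, bond orders sum to 1 (valence 4) → 3 H
  atom 10: C, bond orders sum to 4 (valence 4) → 0 H
  atom 11: Cl (halogen, monovalent) → 0 H
  atom 12: C, bond orders sum to 4 (valence 4) → 0 H
  atom 13: Cl (halogen, monovalent) → 0 H
  atom 14: C, bond orders sum to 3 (valence 4) → 1 H
  atom 15: C, bond orders sum to 4 (valence 4) → 0 H
  atom 16: C, bond orders sum to 3 (valence 4) → 1 H
Totals → C:12, H:10, Cl:2, O:2.

C12H10Cl2O2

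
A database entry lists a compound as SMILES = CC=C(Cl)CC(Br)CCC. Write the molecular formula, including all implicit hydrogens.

Walk through each heavy atom and fill implicit hydrogens from standard valence (C 4, N 3, O 2, S 2, halogen 1):
  atom 1: C, bond orders sum to 1 (valence 4) → 3 H
  atom 2: C, bond orders sum to 3 (valence 4) → 1 H
  atom 3: C, bond orders sum to 4 (valence 4) → 0 H
  atom 4: Cl (halogen, monovalent) → 0 H
  atom 5: C, bond orders sum to 2 (valence 4) → 2 H
  atom 6: C, bond orders sum to 3 (valence 4) → 1 H
  atom 7: Br (halogen, monovalent) → 0 H
  atom 8: C, bond orders sum to 2 (valence 4) → 2 H
  atom 9: C, bond orders sum to 2 (valence 4) → 2 H
  atom 10: C, bond orders sum to 1 (valence 4) → 3 H
Totals → C:8, H:14, Br:1, Cl:1.
In Hill order: C8H14BrCl.

C8H14BrCl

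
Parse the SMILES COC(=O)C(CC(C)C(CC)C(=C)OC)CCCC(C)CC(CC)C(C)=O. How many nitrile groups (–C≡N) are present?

Scan the SMILES for the nitrile motif — none present.
Groups that are present: 1 alkene, 1 ester, 1 ether, 1 ketone.

0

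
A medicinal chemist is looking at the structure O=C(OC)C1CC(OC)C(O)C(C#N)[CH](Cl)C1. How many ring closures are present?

1

In SMILES, each pair of matching ring-closure digits denotes one ring-closing bond; the number of such bonds equals the number of independent rings.
Ring-closure bonds here: 1.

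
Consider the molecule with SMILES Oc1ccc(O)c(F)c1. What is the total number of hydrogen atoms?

Walk through each heavy atom and fill implicit hydrogens from standard valence (C 4, N 3, O 2, S 2, halogen 1); for lowercase aromatic atoms, an aromatic c carries 1 H when it has two neighbours and 0 H with three, and aromatic n carries 0 H:
  atom 1: O, bond orders sum to 1 (valence 2) → 1 H
  atom 2: aromatic c, 3 neighbours → 0 H
  atom 3: aromatic c, 2 neighbours → 1 H
  atom 4: aromatic c, 2 neighbours → 1 H
  atom 5: aromatic c, 3 neighbours → 0 H
  atom 6: O, bond orders sum to 1 (valence 2) → 1 H
  atom 7: aromatic c, 3 neighbours → 0 H
  atom 8: F (halogen, monovalent) → 0 H
  atom 9: aromatic c, 2 neighbours → 1 H
Total hydrogens: 5.

5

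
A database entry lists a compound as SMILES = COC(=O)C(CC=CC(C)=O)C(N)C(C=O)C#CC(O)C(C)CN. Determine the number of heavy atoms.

24

Every atom symbol written in the SMILES (organic subset) is one heavy atom; implicit H are not written.
Heavy atoms by element → C:17, N:2, O:5.
Total: 24.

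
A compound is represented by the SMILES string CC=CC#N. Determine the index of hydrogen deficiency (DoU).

Molecular formula: C4H5N.
DoU = (2C + 2 + N − H − X) / 2, where X is the halogen count and O/S are ignored.
    = (2·4 + 2 + 1 − 5 − 0) / 2 = 6 / 2 = 3.

3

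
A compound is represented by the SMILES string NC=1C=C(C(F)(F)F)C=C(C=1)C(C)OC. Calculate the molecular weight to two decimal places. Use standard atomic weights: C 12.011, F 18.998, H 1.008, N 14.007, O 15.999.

219.21 g/mol

First, the molecular formula is C10H12F3NO (counting implicit H from valence).
  C: 10 × 12.011 = 120.110
  F: 3 × 18.998 = 56.994
  H: 12 × 1.008 = 12.096
  N: 1 × 14.007 = 14.007
  O: 1 × 15.999 = 15.999
Sum: 10×12.011 + 3×18.998 + 12×1.008 + 1×14.007 + 1×15.999 = 219.206 → 219.21 g/mol.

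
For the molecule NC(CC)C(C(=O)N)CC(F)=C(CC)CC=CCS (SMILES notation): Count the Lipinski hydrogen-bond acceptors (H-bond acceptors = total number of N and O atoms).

N atoms: 2; O atoms: 1.
Lipinski HBA = 2 + 1 = 3.

3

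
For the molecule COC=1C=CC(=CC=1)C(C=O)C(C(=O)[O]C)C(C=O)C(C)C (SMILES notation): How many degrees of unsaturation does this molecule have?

7

Degree of unsaturation = (number of rings) + (number of π bonds).
Ring closures in the SMILES: 1.
π bonds: 6 double bonds (each 1 DoU) → 6 DoU from unsaturation.
Total DoU = 1 + 6 = 7.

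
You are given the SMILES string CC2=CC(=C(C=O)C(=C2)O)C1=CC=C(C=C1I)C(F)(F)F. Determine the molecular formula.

C15H10F3IO2

Walk through each heavy atom and fill implicit hydrogens from standard valence (C 4, N 3, O 2, S 2, halogen 1):
  atom 1: C, bond orders sum to 1 (valence 4) → 3 H
  atom 2: C, bond orders sum to 4 (valence 4) → 0 H
  atom 3: C, bond orders sum to 3 (valence 4) → 1 H
  atom 4: C, bond orders sum to 4 (valence 4) → 0 H
  atom 5: C, bond orders sum to 4 (valence 4) → 0 H
  atom 6: C, bond orders sum to 3 (valence 4) → 1 H
  atom 7: O, bond orders sum to 2 (valence 2) → 0 H
  atom 8: C, bond orders sum to 4 (valence 4) → 0 H
  atom 9: C, bond orders sum to 3 (valence 4) → 1 H
  atom 10: O, bond orders sum to 1 (valence 2) → 1 H
  atom 11: C, bond orders sum to 4 (valence 4) → 0 H
  atom 12: C, bond orders sum to 3 (valence 4) → 1 H
  atom 13: C, bond orders sum to 3 (valence 4) → 1 H
  atom 14: C, bond orders sum to 4 (valence 4) → 0 H
  atom 15: C, bond orders sum to 3 (valence 4) → 1 H
  atom 16: C, bond orders sum to 4 (valence 4) → 0 H
  atom 17: I (halogen, monovalent) → 0 H
  atom 18: C, bond orders sum to 4 (valence 4) → 0 H
  atom 19: F (halogen, monovalent) → 0 H
  atom 20: F (halogen, monovalent) → 0 H
  atom 21: F (halogen, monovalent) → 0 H
Totals → C:15, H:10, F:3, I:1, O:2.
In Hill order: C15H10F3IO2.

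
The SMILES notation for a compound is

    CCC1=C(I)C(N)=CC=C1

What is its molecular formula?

Walk through each heavy atom and fill implicit hydrogens from standard valence (C 4, N 3, O 2, S 2, halogen 1):
  atom 1: C, bond orders sum to 1 (valence 4) → 3 H
  atom 2: C, bond orders sum to 2 (valence 4) → 2 H
  atom 3: C, bond orders sum to 4 (valence 4) → 0 H
  atom 4: C, bond orders sum to 4 (valence 4) → 0 H
  atom 5: I (halogen, monovalent) → 0 H
  atom 6: C, bond orders sum to 4 (valence 4) → 0 H
  atom 7: N, bond orders sum to 1 (valence 3) → 2 H
  atom 8: C, bond orders sum to 3 (valence 4) → 1 H
  atom 9: C, bond orders sum to 3 (valence 4) → 1 H
  atom 10: C, bond orders sum to 3 (valence 4) → 1 H
Totals → C:8, H:10, I:1, N:1.

C8H10IN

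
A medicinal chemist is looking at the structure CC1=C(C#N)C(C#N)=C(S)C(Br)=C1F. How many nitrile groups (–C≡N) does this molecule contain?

2

The nitrile motif appears at heavy-atom positions 4, 7 in the SMILES.
Other groups present: 1 thiol.
Nitrile count: 2.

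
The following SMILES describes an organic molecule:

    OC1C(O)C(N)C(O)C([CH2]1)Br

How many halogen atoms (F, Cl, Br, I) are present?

Halogen atoms appear at heavy-atom position 11 (1×Br).
Other groups present: 3 hydroxyl, 1 primary amine.
Halogen count: 1.

1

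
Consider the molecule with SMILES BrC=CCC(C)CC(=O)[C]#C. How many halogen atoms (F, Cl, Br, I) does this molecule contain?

Halogen atoms appear at heavy-atom position 1 (1×Br).
Other groups present: 1 alkene, 1 alkyne, 1 ketone.
Halogen count: 1.

1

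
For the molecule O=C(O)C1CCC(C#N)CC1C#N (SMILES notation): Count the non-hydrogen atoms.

Every atom symbol written in the SMILES (organic subset) is one heavy atom; implicit H are not written.
Heavy atoms by element → C:9, N:2, O:2.
Total: 13.

13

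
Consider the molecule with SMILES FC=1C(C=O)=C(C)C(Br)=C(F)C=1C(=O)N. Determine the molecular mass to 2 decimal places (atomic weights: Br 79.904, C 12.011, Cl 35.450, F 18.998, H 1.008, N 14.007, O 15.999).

First, the molecular formula is C9H6BrF2NO2 (counting implicit H from valence).
  Br: 1 × 79.904 = 79.904
  C: 9 × 12.011 = 108.099
  F: 2 × 18.998 = 37.996
  H: 6 × 1.008 = 6.048
  N: 1 × 14.007 = 14.007
  O: 2 × 15.999 = 31.998
Sum: 1×79.904 + 9×12.011 + 2×18.998 + 6×1.008 + 1×14.007 + 2×15.999 = 278.052 → 278.05 g/mol.

278.05 g/mol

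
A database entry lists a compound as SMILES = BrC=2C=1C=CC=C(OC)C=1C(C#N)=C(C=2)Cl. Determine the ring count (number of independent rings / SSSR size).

2

In SMILES, each pair of matching ring-closure digits denotes one ring-closing bond; the number of such bonds equals the number of independent rings.
Ring-closure bonds here: 2.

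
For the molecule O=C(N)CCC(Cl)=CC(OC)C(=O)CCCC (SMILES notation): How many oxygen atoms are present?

Scan the SMILES for O atoms (remember two-letter symbols like Cl and Br are single atoms).
Oxygen count: 3.

3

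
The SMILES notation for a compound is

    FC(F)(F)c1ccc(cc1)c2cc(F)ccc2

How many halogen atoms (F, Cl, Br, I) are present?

4

Halogen atoms appear at heavy-atom positions 1, 3, 4, 14 (4×F).
Halogen count: 4.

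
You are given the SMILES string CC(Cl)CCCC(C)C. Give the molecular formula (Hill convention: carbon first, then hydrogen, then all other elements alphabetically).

Walk through each heavy atom and fill implicit hydrogens from standard valence (C 4, N 3, O 2, S 2, halogen 1):
  atom 1: C, bond orders sum to 1 (valence 4) → 3 H
  atom 2: C, bond orders sum to 3 (valence 4) → 1 H
  atom 3: Cl (halogen, monovalent) → 0 H
  atom 4: C, bond orders sum to 2 (valence 4) → 2 H
  atom 5: C, bond orders sum to 2 (valence 4) → 2 H
  atom 6: C, bond orders sum to 2 (valence 4) → 2 H
  atom 7: C, bond orders sum to 3 (valence 4) → 1 H
  atom 8: C, bond orders sum to 1 (valence 4) → 3 H
  atom 9: C, bond orders sum to 1 (valence 4) → 3 H
Totals → C:8, H:17, Cl:1.
In Hill order: C8H17Cl.

C8H17Cl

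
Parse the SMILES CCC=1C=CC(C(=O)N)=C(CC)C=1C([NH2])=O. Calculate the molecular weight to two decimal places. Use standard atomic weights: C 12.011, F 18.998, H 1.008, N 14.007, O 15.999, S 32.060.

First, the molecular formula is C12H16N2O2 (counting implicit H from valence).
  C: 12 × 12.011 = 144.132
  H: 16 × 1.008 = 16.128
  N: 2 × 14.007 = 28.014
  O: 2 × 15.999 = 31.998
Sum: 12×12.011 + 16×1.008 + 2×14.007 + 2×15.999 = 220.272 → 220.27 g/mol.

220.27 g/mol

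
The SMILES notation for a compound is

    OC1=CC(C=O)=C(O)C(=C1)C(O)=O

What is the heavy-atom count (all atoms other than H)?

Every atom symbol written in the SMILES (organic subset) is one heavy atom; implicit H are not written.
Heavy atoms by element → C:8, O:5.
Total: 13.

13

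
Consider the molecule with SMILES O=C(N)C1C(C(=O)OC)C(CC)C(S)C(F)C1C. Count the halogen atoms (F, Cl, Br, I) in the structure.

Halogen atoms appear at heavy-atom position 16 (1×F).
Other groups present: 1 amide, 1 ester, 1 thiol.
Halogen count: 1.

1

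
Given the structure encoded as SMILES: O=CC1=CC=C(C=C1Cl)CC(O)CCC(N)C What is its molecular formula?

Walk through each heavy atom and fill implicit hydrogens from standard valence (C 4, N 3, O 2, S 2, halogen 1):
  atom 1: O, bond orders sum to 2 (valence 2) → 0 H
  atom 2: C, bond orders sum to 3 (valence 4) → 1 H
  atom 3: C, bond orders sum to 4 (valence 4) → 0 H
  atom 4: C, bond orders sum to 3 (valence 4) → 1 H
  atom 5: C, bond orders sum to 3 (valence 4) → 1 H
  atom 6: C, bond orders sum to 4 (valence 4) → 0 H
  atom 7: C, bond orders sum to 3 (valence 4) → 1 H
  atom 8: C, bond orders sum to 4 (valence 4) → 0 H
  atom 9: Cl (halogen, monovalent) → 0 H
  atom 10: C, bond orders sum to 2 (valence 4) → 2 H
  atom 11: C, bond orders sum to 3 (valence 4) → 1 H
  atom 12: O, bond orders sum to 1 (valence 2) → 1 H
  atom 13: C, bond orders sum to 2 (valence 4) → 2 H
  atom 14: C, bond orders sum to 2 (valence 4) → 2 H
  atom 15: C, bond orders sum to 3 (valence 4) → 1 H
  atom 16: N, bond orders sum to 1 (valence 3) → 2 H
  atom 17: C, bond orders sum to 1 (valence 4) → 3 H
Totals → C:13, H:18, Cl:1, N:1, O:2.
In Hill order: C13H18ClNO2.

C13H18ClNO2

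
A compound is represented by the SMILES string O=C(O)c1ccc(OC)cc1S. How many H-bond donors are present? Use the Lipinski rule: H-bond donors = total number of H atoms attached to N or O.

Donors: find every N or O and count the H atoms it carries.
  atom 1 (O): bond orders sum to 2 → 0 H
  atom 3 (O): bond orders sum to 1 → 1 H
  atom 8 (O): bond orders sum to 2 → 0 H
Lipinski HBD = 1.

1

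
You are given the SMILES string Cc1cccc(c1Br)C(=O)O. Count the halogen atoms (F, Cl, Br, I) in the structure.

1

Halogen atoms appear at heavy-atom position 8 (1×Br).
Other groups present: 1 carboxylic acid.
Halogen count: 1.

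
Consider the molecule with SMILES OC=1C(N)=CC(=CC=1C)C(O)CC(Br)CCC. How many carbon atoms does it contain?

Count every carbon token in the SMILES (each C, including those in ring-closure positions and inside branches).
Carbon count: 13.

13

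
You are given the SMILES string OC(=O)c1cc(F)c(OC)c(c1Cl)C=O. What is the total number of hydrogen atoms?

6

Walk through each heavy atom and fill implicit hydrogens from standard valence (C 4, N 3, O 2, S 2, halogen 1); for lowercase aromatic atoms, an aromatic c carries 1 H when it has two neighbours and 0 H with three, and aromatic n carries 0 H:
  atom 1: O, bond orders sum to 1 (valence 2) → 1 H
  atom 2: C, bond orders sum to 4 (valence 4) → 0 H
  atom 3: O, bond orders sum to 2 (valence 2) → 0 H
  atom 4: aromatic c, 3 neighbours → 0 H
  atom 5: aromatic c, 2 neighbours → 1 H
  atom 6: aromatic c, 3 neighbours → 0 H
  atom 7: F (halogen, monovalent) → 0 H
  atom 8: aromatic c, 3 neighbours → 0 H
  atom 9: O, bond orders sum to 2 (valence 2) → 0 H
  atom 10: C, bond orders sum to 1 (valence 4) → 3 H
  atom 11: aromatic c, 3 neighbours → 0 H
  atom 12: aromatic c, 3 neighbours → 0 H
  atom 13: Cl (halogen, monovalent) → 0 H
  atom 14: C, bond orders sum to 3 (valence 4) → 1 H
  atom 15: O, bond orders sum to 2 (valence 2) → 0 H
Total hydrogens: 6.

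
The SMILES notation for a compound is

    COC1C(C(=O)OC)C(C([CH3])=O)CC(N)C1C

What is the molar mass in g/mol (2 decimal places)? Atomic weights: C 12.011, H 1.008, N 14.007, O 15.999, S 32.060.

First, the molecular formula is C12H21NO4 (counting implicit H from valence).
  C: 12 × 12.011 = 144.132
  H: 21 × 1.008 = 21.168
  N: 1 × 14.007 = 14.007
  O: 4 × 15.999 = 63.996
Sum: 12×12.011 + 21×1.008 + 1×14.007 + 4×15.999 = 243.303 → 243.30 g/mol.

243.30 g/mol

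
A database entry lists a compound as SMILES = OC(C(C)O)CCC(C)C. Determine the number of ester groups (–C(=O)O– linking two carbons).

Scan the SMILES for the ester motif — none present.
Groups that are present: 2 hydroxyl.

0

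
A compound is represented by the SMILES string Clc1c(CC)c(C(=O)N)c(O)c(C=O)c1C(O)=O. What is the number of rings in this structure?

1

In SMILES, each pair of matching ring-closure digits denotes one ring-closing bond; the number of such bonds equals the number of independent rings.
Ring-closure bonds here: 1.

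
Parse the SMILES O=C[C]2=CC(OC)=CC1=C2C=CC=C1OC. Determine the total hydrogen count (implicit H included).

Walk through each heavy atom and fill implicit hydrogens from standard valence (C 4, N 3, O 2, S 2, halogen 1):
  atom 1: O, bond orders sum to 2 (valence 2) → 0 H
  atom 2: C, bond orders sum to 3 (valence 4) → 1 H
  atom 3: C with explicit H count 0
  atom 4: C, bond orders sum to 3 (valence 4) → 1 H
  atom 5: C, bond orders sum to 4 (valence 4) → 0 H
  atom 6: O, bond orders sum to 2 (valence 2) → 0 H
  atom 7: C, bond orders sum to 1 (valence 4) → 3 H
  atom 8: C, bond orders sum to 3 (valence 4) → 1 H
  atom 9: C, bond orders sum to 4 (valence 4) → 0 H
  atom 10: C, bond orders sum to 4 (valence 4) → 0 H
  atom 11: C, bond orders sum to 3 (valence 4) → 1 H
  atom 12: C, bond orders sum to 3 (valence 4) → 1 H
  atom 13: C, bond orders sum to 3 (valence 4) → 1 H
  atom 14: C, bond orders sum to 4 (valence 4) → 0 H
  atom 15: O, bond orders sum to 2 (valence 2) → 0 H
  atom 16: C, bond orders sum to 1 (valence 4) → 3 H
Total hydrogens: 12.

12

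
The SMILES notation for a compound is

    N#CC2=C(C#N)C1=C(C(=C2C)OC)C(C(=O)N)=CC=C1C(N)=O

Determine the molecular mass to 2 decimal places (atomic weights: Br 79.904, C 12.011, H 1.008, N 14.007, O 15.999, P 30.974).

First, the molecular formula is C16H12N4O3 (counting implicit H from valence).
  C: 16 × 12.011 = 192.176
  H: 12 × 1.008 = 12.096
  N: 4 × 14.007 = 56.028
  O: 3 × 15.999 = 47.997
Sum: 16×12.011 + 12×1.008 + 4×14.007 + 3×15.999 = 308.297 → 308.30 g/mol.

308.30 g/mol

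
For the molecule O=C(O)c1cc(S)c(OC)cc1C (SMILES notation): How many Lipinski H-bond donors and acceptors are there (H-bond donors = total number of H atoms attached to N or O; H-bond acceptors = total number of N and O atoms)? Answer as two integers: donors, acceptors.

1, 3

Donors: find every N or O and count the H atoms it carries.
  atom 1 (O): bond orders sum to 2 → 0 H
  atom 3 (O): bond orders sum to 1 → 1 H
  atom 9 (O): bond orders sum to 2 → 0 H
Lipinski HBD = 1.
Acceptors: N atoms = 0, O atoms = 3 → HBA = 3.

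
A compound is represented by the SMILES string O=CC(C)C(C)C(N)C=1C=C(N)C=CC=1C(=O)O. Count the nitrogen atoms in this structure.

2

Scan the SMILES for N atoms (remember two-letter symbols like Cl and Br are single atoms).
Nitrogen count: 2.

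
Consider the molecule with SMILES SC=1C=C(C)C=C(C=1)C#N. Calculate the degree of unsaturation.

Degree of unsaturation = (number of rings) + (number of π bonds).
Ring closures in the SMILES: 1.
π bonds: 3 double bonds (each 1 DoU), 1 triple bond (each 2 DoU) → 5 DoU from unsaturation.
Total DoU = 1 + 5 = 6.

6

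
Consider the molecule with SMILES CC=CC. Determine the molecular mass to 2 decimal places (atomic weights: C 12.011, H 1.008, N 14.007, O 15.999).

First, the molecular formula is C4H8 (counting implicit H from valence).
  C: 4 × 12.011 = 48.044
  H: 8 × 1.008 = 8.064
Sum: 4×12.011 + 8×1.008 = 56.108 → 56.11 g/mol.

56.11 g/mol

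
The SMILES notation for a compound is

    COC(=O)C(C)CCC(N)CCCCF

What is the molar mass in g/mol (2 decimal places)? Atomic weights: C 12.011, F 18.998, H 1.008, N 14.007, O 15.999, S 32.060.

First, the molecular formula is C11H22FNO2 (counting implicit H from valence).
  C: 11 × 12.011 = 132.121
  F: 1 × 18.998 = 18.998
  H: 22 × 1.008 = 22.176
  N: 1 × 14.007 = 14.007
  O: 2 × 15.999 = 31.998
Sum: 11×12.011 + 1×18.998 + 22×1.008 + 1×14.007 + 2×15.999 = 219.300 → 219.30 g/mol.

219.30 g/mol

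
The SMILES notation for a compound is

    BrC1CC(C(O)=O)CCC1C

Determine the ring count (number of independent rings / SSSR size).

1

In SMILES, each pair of matching ring-closure digits denotes one ring-closing bond; the number of such bonds equals the number of independent rings.
Ring-closure bonds here: 1.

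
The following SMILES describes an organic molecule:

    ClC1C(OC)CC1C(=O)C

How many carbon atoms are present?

7

Count every carbon token in the SMILES (each C, including those in ring-closure positions and inside branches).
Carbon count: 7.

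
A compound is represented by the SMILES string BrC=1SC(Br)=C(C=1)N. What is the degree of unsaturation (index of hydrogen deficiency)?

Molecular formula: C4H3Br2NS.
DoU = (2C + 2 + N − H − X) / 2, where X is the halogen count and O/S are ignored.
    = (2·4 + 2 + 1 − 3 − 2) / 2 = 6 / 2 = 3.

3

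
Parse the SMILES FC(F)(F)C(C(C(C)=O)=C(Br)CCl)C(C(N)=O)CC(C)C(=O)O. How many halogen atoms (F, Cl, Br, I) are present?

Halogen atoms appear at heavy-atom positions 1, 3, 4, 11, 13 (1×Br, 1×Cl, 3×F).
Other groups present: 1 alkene, 1 amide, 1 carboxylic acid, 1 ketone.
Halogen count: 5.

5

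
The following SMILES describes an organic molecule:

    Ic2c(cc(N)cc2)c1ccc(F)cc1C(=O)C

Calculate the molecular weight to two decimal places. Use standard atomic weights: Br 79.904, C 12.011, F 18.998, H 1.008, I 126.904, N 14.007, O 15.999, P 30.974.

First, the molecular formula is C14H11FINO (counting implicit H from valence).
  C: 14 × 12.011 = 168.154
  F: 1 × 18.998 = 18.998
  H: 11 × 1.008 = 11.088
  I: 1 × 126.904 = 126.904
  N: 1 × 14.007 = 14.007
  O: 1 × 15.999 = 15.999
Sum: 14×12.011 + 1×18.998 + 11×1.008 + 1×126.904 + 1×14.007 + 1×15.999 = 355.150 → 355.15 g/mol.

355.15 g/mol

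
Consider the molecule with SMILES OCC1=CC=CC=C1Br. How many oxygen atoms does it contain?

1

Scan the SMILES for O atoms (remember two-letter symbols like Cl and Br are single atoms).
Oxygen count: 1.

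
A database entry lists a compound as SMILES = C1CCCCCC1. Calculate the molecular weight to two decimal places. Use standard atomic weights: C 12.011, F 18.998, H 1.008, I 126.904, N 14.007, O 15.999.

First, the molecular formula is C7H14 (counting implicit H from valence).
  C: 7 × 12.011 = 84.077
  H: 14 × 1.008 = 14.112
Sum: 7×12.011 + 14×1.008 = 98.189 → 98.19 g/mol.

98.19 g/mol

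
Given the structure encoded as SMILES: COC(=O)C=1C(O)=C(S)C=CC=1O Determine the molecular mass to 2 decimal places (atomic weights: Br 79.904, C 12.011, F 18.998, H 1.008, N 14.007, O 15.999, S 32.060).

200.21 g/mol

First, the molecular formula is C8H8O4S (counting implicit H from valence).
  C: 8 × 12.011 = 96.088
  H: 8 × 1.008 = 8.064
  O: 4 × 15.999 = 63.996
  S: 1 × 32.060 = 32.060
Sum: 8×12.011 + 8×1.008 + 4×15.999 + 1×32.060 = 200.208 → 200.21 g/mol.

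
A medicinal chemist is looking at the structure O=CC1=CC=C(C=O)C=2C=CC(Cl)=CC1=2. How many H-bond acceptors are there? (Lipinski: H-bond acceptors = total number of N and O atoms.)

2

N atoms: 0; O atoms: 2.
Lipinski HBA = 0 + 2 = 2.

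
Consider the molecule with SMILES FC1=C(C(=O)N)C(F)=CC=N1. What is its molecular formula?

Walk through each heavy atom and fill implicit hydrogens from standard valence (C 4, N 3, O 2, S 2, halogen 1):
  atom 1: F (halogen, monovalent) → 0 H
  atom 2: C, bond orders sum to 4 (valence 4) → 0 H
  atom 3: C, bond orders sum to 4 (valence 4) → 0 H
  atom 4: C, bond orders sum to 4 (valence 4) → 0 H
  atom 5: O, bond orders sum to 2 (valence 2) → 0 H
  atom 6: N, bond orders sum to 1 (valence 3) → 2 H
  atom 7: C, bond orders sum to 4 (valence 4) → 0 H
  atom 8: F (halogen, monovalent) → 0 H
  atom 9: C, bond orders sum to 3 (valence 4) → 1 H
  atom 10: C, bond orders sum to 3 (valence 4) → 1 H
  atom 11: N, bond orders sum to 3 (valence 3) → 0 H
Totals → C:6, H:4, F:2, N:2, O:1.

C6H4F2N2O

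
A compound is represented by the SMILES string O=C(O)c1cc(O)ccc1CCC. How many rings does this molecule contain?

In SMILES, each pair of matching ring-closure digits denotes one ring-closing bond; the number of such bonds equals the number of independent rings.
Ring-closure bonds here: 1.

1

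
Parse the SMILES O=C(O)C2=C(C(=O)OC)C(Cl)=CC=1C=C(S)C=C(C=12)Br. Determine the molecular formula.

C13H8BrClO4S

Walk through each heavy atom and fill implicit hydrogens from standard valence (C 4, N 3, O 2, S 2, halogen 1):
  atom 1: O, bond orders sum to 2 (valence 2) → 0 H
  atom 2: C, bond orders sum to 4 (valence 4) → 0 H
  atom 3: O, bond orders sum to 1 (valence 2) → 1 H
  atom 4: C, bond orders sum to 4 (valence 4) → 0 H
  atom 5: C, bond orders sum to 4 (valence 4) → 0 H
  atom 6: C, bond orders sum to 4 (valence 4) → 0 H
  atom 7: O, bond orders sum to 2 (valence 2) → 0 H
  atom 8: O, bond orders sum to 2 (valence 2) → 0 H
  atom 9: C, bond orders sum to 1 (valence 4) → 3 H
  atom 10: C, bond orders sum to 4 (valence 4) → 0 H
  atom 11: Cl (halogen, monovalent) → 0 H
  atom 12: C, bond orders sum to 3 (valence 4) → 1 H
  atom 13: C, bond orders sum to 4 (valence 4) → 0 H
  atom 14: C, bond orders sum to 3 (valence 4) → 1 H
  atom 15: C, bond orders sum to 4 (valence 4) → 0 H
  atom 16: S, bond orders sum to 1 (valence 2) → 1 H
  atom 17: C, bond orders sum to 3 (valence 4) → 1 H
  atom 18: C, bond orders sum to 4 (valence 4) → 0 H
  atom 19: C, bond orders sum to 4 (valence 4) → 0 H
  atom 20: Br (halogen, monovalent) → 0 H
Totals → C:13, H:8, Br:1, Cl:1, O:4, S:1.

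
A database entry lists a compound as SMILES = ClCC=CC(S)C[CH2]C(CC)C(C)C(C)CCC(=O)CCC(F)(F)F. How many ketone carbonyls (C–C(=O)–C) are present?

1

The ketone motif appears at heavy-atom position 18 in the SMILES.
Other groups present: 1 alkene, 1 thiol.
Ketone count: 1.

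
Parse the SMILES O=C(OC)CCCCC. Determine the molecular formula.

Walk through each heavy atom and fill implicit hydrogens from standard valence (C 4, N 3, O 2, S 2, halogen 1):
  atom 1: O, bond orders sum to 2 (valence 2) → 0 H
  atom 2: C, bond orders sum to 4 (valence 4) → 0 H
  atom 3: O, bond orders sum to 2 (valence 2) → 0 H
  atom 4: C, bond orders sum to 1 (valence 4) → 3 H
  atom 5: C, bond orders sum to 2 (valence 4) → 2 H
  atom 6: C, bond orders sum to 2 (valence 4) → 2 H
  atom 7: C, bond orders sum to 2 (valence 4) → 2 H
  atom 8: C, bond orders sum to 2 (valence 4) → 2 H
  atom 9: C, bond orders sum to 1 (valence 4) → 3 H
Totals → C:7, H:14, O:2.
In Hill order: C7H14O2.

C7H14O2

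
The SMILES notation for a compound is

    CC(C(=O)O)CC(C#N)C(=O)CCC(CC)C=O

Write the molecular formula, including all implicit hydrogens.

C13H19NO4

Walk through each heavy atom and fill implicit hydrogens from standard valence (C 4, N 3, O 2, S 2, halogen 1):
  atom 1: C, bond orders sum to 1 (valence 4) → 3 H
  atom 2: C, bond orders sum to 3 (valence 4) → 1 H
  atom 3: C, bond orders sum to 4 (valence 4) → 0 H
  atom 4: O, bond orders sum to 2 (valence 2) → 0 H
  atom 5: O, bond orders sum to 1 (valence 2) → 1 H
  atom 6: C, bond orders sum to 2 (valence 4) → 2 H
  atom 7: C, bond orders sum to 3 (valence 4) → 1 H
  atom 8: C, bond orders sum to 4 (valence 4) → 0 H
  atom 9: N, bond orders sum to 3 (valence 3) → 0 H
  atom 10: C, bond orders sum to 4 (valence 4) → 0 H
  atom 11: O, bond orders sum to 2 (valence 2) → 0 H
  atom 12: C, bond orders sum to 2 (valence 4) → 2 H
  atom 13: C, bond orders sum to 2 (valence 4) → 2 H
  atom 14: C, bond orders sum to 3 (valence 4) → 1 H
  atom 15: C, bond orders sum to 2 (valence 4) → 2 H
  atom 16: C, bond orders sum to 1 (valence 4) → 3 H
  atom 17: C, bond orders sum to 3 (valence 4) → 1 H
  atom 18: O, bond orders sum to 2 (valence 2) → 0 H
Totals → C:13, H:19, N:1, O:4.
In Hill order: C13H19NO4.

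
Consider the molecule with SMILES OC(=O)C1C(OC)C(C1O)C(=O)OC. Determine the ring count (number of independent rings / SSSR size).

1

In SMILES, each pair of matching ring-closure digits denotes one ring-closing bond; the number of such bonds equals the number of independent rings.
Ring-closure bonds here: 1.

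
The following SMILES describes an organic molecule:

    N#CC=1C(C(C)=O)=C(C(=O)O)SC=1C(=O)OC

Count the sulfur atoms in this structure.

1

Scan the SMILES for S atoms (remember two-letter symbols like Cl and Br are single atoms).
Sulfur count: 1.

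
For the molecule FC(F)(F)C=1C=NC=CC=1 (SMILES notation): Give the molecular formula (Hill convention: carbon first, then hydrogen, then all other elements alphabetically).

C6H4F3N

Walk through each heavy atom and fill implicit hydrogens from standard valence (C 4, N 3, O 2, S 2, halogen 1):
  atom 1: F (halogen, monovalent) → 0 H
  atom 2: C, bond orders sum to 4 (valence 4) → 0 H
  atom 3: F (halogen, monovalent) → 0 H
  atom 4: F (halogen, monovalent) → 0 H
  atom 5: C, bond orders sum to 4 (valence 4) → 0 H
  atom 6: C, bond orders sum to 3 (valence 4) → 1 H
  atom 7: N, bond orders sum to 3 (valence 3) → 0 H
  atom 8: C, bond orders sum to 3 (valence 4) → 1 H
  atom 9: C, bond orders sum to 3 (valence 4) → 1 H
  atom 10: C, bond orders sum to 3 (valence 4) → 1 H
Totals → C:6, H:4, F:3, N:1.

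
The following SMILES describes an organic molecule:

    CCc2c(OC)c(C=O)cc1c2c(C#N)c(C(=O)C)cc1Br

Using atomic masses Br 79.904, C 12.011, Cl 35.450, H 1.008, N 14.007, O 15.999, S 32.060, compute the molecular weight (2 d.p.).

360.21 g/mol

First, the molecular formula is C17H14BrNO3 (counting implicit H from valence).
  Br: 1 × 79.904 = 79.904
  C: 17 × 12.011 = 204.187
  H: 14 × 1.008 = 14.112
  N: 1 × 14.007 = 14.007
  O: 3 × 15.999 = 47.997
Sum: 1×79.904 + 17×12.011 + 14×1.008 + 1×14.007 + 3×15.999 = 360.207 → 360.21 g/mol.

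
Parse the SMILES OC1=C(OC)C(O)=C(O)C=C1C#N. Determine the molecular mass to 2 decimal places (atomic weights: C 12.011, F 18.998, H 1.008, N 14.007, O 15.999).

First, the molecular formula is C8H7NO4 (counting implicit H from valence).
  C: 8 × 12.011 = 96.088
  H: 7 × 1.008 = 7.056
  N: 1 × 14.007 = 14.007
  O: 4 × 15.999 = 63.996
Sum: 8×12.011 + 7×1.008 + 1×14.007 + 4×15.999 = 181.147 → 181.15 g/mol.

181.15 g/mol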